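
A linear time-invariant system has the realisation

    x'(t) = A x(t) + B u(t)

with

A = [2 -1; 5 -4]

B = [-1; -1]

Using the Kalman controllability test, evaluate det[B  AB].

AB = [[-1], [-1]]
Controllability matrix C = [B  AB] = [[-1, -1], [-1, -1]]
det(C) = (-1)·(-1) - (-1)·(-1) = 1 - 1 = 0
Since det(C) = 0, rank(C) < 2 and the system is not completely controllable.

0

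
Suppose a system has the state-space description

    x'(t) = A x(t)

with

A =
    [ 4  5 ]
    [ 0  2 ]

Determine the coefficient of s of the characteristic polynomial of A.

-6

For a 2×2 matrix, det(sI - A) = s^2 - (tr A)s + det A.
tr A = 6, det A = 8.
So p(s) = s^2 - 6s + 8.
The coefficient of s is -6.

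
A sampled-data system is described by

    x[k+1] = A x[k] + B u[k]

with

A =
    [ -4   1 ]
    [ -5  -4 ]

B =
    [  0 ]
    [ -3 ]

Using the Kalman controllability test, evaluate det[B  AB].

AB = [[-3], [12]]
Controllability matrix C = [B  AB] = [[0, -3], [-3, 12]]
det(C) = 0·12 - (-3)·(-3) = 0 - 9 = -9
Since det(C) ≠ 0, rank(C) = 2 and the system is completely controllable.

-9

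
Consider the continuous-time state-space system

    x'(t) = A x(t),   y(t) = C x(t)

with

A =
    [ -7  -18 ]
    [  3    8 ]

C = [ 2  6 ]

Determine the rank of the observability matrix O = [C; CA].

CA = [[4, 12]]
Observability matrix O = [C; CA] = [[2, 6], [4, 12]]
Every row of O is a scalar multiple of row 1 = [2, 6] (multipliers 1, 2), so the rows span a one-dimensional space.
O ≠ 0, hence rank(O) = 1.
rank(O) = 1 < n = 2, so the pair (A, C) is not completely observable.

1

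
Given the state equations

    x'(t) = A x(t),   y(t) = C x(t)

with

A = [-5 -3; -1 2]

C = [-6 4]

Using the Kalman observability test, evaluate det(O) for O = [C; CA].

CA = [[26, 26]]
Observability matrix O = [C; CA] = [[-6, 4], [26, 26]]
det(O) = (-6)·26 - 4·26 = -156 - 104 = -260
Since det(O) ≠ 0, rank(O) = 2 and the system is completely observable.

-260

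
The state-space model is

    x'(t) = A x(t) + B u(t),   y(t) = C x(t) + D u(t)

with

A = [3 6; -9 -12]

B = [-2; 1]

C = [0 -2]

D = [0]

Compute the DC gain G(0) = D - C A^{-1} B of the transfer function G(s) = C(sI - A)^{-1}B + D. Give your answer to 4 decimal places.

G(0) = C(-A)^{-1}B + D = -C A^{-1} B + D.
det A = 18, so A^{-1} = (1/18)·adj(A) = [[-2/3, -1/3], [1/2, 1/6]]
A^{-1} B = [1, -5/6]^T
C A^{-1} B = 5/3
G(0) = D - C A^{-1} B = 0 - (5/3) = -5/3 ≈ -1.6667

-1.6667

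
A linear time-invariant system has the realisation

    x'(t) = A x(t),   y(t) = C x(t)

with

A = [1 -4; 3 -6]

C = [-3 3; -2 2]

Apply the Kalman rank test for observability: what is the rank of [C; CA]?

CA = [[6, -6], [4, -4]]
Observability matrix O = [C; CA] = [[-3, 3], [-2, 2], [6, -6], [4, -4]]
Every row of O is a scalar multiple of row 1 = [-3, 3] (multipliers 1, 2/3, -2, -4/3), so the rows span a one-dimensional space.
O ≠ 0, hence rank(O) = 1.
rank(O) = 1 < n = 2, so the pair (A, C) is not completely observable.

1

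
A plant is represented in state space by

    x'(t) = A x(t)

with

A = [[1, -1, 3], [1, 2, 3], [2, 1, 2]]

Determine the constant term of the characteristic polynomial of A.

Expand det(sI - A) for the 3×3 matrix.
p(s) = s^3 - 5s^2 + 12.
(Check: constant term = det(-A) = (-1)^3 det A = 12; coefficient of s^2 = -tr A = -5.)
The constant term is 12.

12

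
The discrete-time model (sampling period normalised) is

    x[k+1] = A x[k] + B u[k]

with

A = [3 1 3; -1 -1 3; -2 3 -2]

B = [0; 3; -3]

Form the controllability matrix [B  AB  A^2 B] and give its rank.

AB = [[-6], [-12], [15]]
A^2B = [[15], [63], [-54]]
Controllability matrix C = [B  AB  A^2B] = [[0, -6, 15], [3, -12, 63], [-3, 15, -54]]
det(C) = 0·((-12)·(-54) - 63·15) - (-6)·(3·(-54) - 63·(-3)) + 15·(3·15 - (-12)·(-3)) = 0·(-297) - (-6)·27 + 15·9 = 297 ≠ 0, so rank(C) = 3.
rank(C) = 3 = n, so the pair (A, B) is completely controllable.

3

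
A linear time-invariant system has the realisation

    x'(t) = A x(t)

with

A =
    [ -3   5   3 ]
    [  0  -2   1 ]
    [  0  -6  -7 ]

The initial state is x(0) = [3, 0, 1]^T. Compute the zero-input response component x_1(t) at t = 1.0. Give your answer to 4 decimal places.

det(sI - A) = s^3 - (tr A)s^2 + (M11 + M22 + M33)s - det A, where Mii is the 2×2 principal minor of A obtained by deleting row i and column i.
tr A = (-3) + (-2) + (-7) = -12; M11 = (-2)·(-7) - 1·(-6) = 14 - (-6) = 20; M22 = (-3)·(-7) - 3·0 = 21 - 0 = 21; M33 = (-3)·(-2) - 5·0 = 6 - 0 = 6; sum of minors = 47.
det A = (-3)·((-2)·(-7) - 1·(-6)) - 5·(0·(-7) - 1·0) + 3·(0·(-6) - (-2)·0) = (-3)·20 - 5·0 + 3·0 = -60.
So p(s) = det(sI - A) = s^3 + 12s^2 + 47s + 60.
Rational-root test: any integer root divides 60. Testing small divisors, s = -3 works: p(-3) = -27 + 108 + (-141) + 60 = 0, so (s + 3) is a factor.
Dividing, p(s) = (s + 3)(s^2 + 9s + 20).
Factor s^2 + 9s + 20: two numbers with sum -9 and product 20 are -4 and -5, so s^2 + 9s + 20 = (s + 4)(s + 5).
Hence p(s) = (s + 3) (s + 4) (s + 5), with roots -5, -4, -3.
The eigenvalues -5, -4, -3 are distinct and real, so A is diagonalisable and x(t) = e^{At} x(0) = V diag(e^{λ_i t}) V^{-1} x(0), where the columns of V are the eigenvectors.
λ = -5: A - (-5)I = [[2, 5, 3], [0, 3, 1], [0, -6, -2]]. v must be orthogonal to every row; (row 1) × (row 2) = [-4, -2, 6], so take v_1 = [-2, -1, 3]^T.
λ = -4: A - (-4)I = [[1, 5, 3], [0, 2, 1], [0, -6, -3]]. v must be orthogonal to every row; (row 1) × (row 2) = [-1, -1, 2], so take v_2 = [1, 1, -2]^T.
λ = -3: A - (-3)I = [[0, 5, 3], [0, 1, 1], [0, -6, -4]]. v must be orthogonal to every row; (row 1) × (row 2) = [2, 0, 0], so take v_3 = [-1, 0, 0]^T.
V = [v_1 v_2 v_3] = [[-2, 1, -1], [-1, 1, 0], [3, -2, 0]] has det V = 1, so V^{-1} = adj(V)/det V = [[0, 2, 1], [0, 3, 1], [-1, -1, -1]].
Modal coordinates z(0) = V^{-1} x(0): 0·3 + 2·0 + 1·1 = 1; 0·3 + 3·0 + 1·1 = 1; (-1)·3 + (-1)·0 + (-1)·1 = -4; so z(0) = [1, 1, -4]^T.
x_1(t) = Σ_i (v_i)_1 · z_i(0) · e^{λ_i t} (row 1 of V times the modal terms).
x_1(1.0) = (-2)·1·e^{-5·1.0} + 1·1·e^{-4·1.0} + (-1)·(-4)·e^{-3·1.0} = (-2)·0.006738 + 1·0.018316 + 4·0.049787 = 0.2040.

0.2040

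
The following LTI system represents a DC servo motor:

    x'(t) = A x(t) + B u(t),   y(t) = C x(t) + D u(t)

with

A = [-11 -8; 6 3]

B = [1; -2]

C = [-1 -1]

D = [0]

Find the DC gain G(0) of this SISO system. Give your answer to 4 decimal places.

0.2000

G(0) = C(-A)^{-1}B + D = -C A^{-1} B + D.
det A = 15, so A^{-1} = (1/15)·adj(A) = [[1/5, 8/15], [-2/5, -11/15]]
A^{-1} B = [-13/15, 16/15]^T
C A^{-1} B = -1/5
G(0) = D - C A^{-1} B = 0 - (-1/5) = 1/5 ≈ 0.2000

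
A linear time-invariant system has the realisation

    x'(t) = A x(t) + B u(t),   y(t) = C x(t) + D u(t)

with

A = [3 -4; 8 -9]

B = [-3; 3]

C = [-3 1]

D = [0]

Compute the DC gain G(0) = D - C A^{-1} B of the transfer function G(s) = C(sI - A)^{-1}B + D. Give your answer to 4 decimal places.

G(0) = C(-A)^{-1}B + D = -C A^{-1} B + D.
det A = 5, so A^{-1} = (1/5)·adj(A) = [[-9/5, 4/5], [-8/5, 3/5]]
A^{-1} B = [39/5, 33/5]^T
C A^{-1} B = -84/5
G(0) = D - C A^{-1} B = 0 - (-84/5) = 84/5 ≈ 16.8000

16.8000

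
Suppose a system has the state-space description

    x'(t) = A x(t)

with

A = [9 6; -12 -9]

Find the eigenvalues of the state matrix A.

-3, 3

det(sI - A) = s^2 - (tr A)s + det A, with tr A = 9 + (-9) = 0 and det A = 9·(-9) - 6·(-12) = -81 - (-72) = -9.
So p(s) = det(sI - A) = s^2 - 9.
Factor s^2 - 9: two numbers with sum 0 and product -9 are 3 and -3, so s^2 - 9 = (s - 3)(s + 3).
Hence p(s) = (s - 3) (s + 3), with roots -3, 3.
At least one eigenvalue has non-negative real part, so the system is not asymptotically stable.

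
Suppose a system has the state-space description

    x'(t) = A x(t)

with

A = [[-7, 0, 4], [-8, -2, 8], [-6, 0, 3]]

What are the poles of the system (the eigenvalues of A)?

-3, -2, -1

det(sI - A) = s^3 - (tr A)s^2 + (M11 + M22 + M33)s - det A, where Mii is the 2×2 principal minor of A obtained by deleting row i and column i.
tr A = (-7) + (-2) + 3 = -6; M11 = (-2)·3 - 8·0 = -6 - 0 = -6; M22 = (-7)·3 - 4·(-6) = -21 - (-24) = 3; M33 = (-7)·(-2) - 0·(-8) = 14 - 0 = 14; sum of minors = 11.
det A = (-7)·((-2)·3 - 8·0) - 0·((-8)·3 - 8·(-6)) + 4·((-8)·0 - (-2)·(-6)) = (-7)·(-6) - 0·24 + 4·(-12) = -6.
So p(s) = det(sI - A) = s^3 + 6s^2 + 11s + 6.
Rational-root test: any integer root divides 6. Testing small divisors, s = -1 works: p(-1) = -1 + 6 + (-11) + 6 = 0, so (s + 1) is a factor.
Dividing, p(s) = (s + 1)(s^2 + 5s + 6).
Factor s^2 + 5s + 6: two numbers with sum -5 and product 6 are -2 and -3, so s^2 + 5s + 6 = (s + 2)(s + 3).
Hence p(s) = (s + 1) (s + 2) (s + 3), with roots -3, -2, -1.
All eigenvalues have negative real part, so the system is asymptotically stable.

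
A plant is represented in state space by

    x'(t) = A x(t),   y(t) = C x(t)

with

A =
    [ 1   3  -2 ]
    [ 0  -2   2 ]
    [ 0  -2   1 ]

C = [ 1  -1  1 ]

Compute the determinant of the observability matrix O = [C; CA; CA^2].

CA = [[1, 3, -3]]
CA^2 = [[1, 3, 1]]
Observability matrix O = [C; CA; CA^2] = [[1, -1, 1], [1, 3, -3], [1, 3, 1]]
Expanding along the first row, det(O) = 1·(3·1 - (-3)·3) - (-1)·(1·1 - (-3)·1) + 1·(1·3 - 3·1) = 1·12 - (-1)·4 + 1·0 = 16
Since det(O) ≠ 0, rank(O) = 3 and the system is completely observable.

16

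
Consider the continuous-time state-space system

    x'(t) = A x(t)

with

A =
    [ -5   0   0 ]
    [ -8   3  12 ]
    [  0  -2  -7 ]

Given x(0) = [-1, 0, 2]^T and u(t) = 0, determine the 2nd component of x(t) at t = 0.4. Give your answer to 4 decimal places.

det(sI - A) = s^3 - (tr A)s^2 + (M11 + M22 + M33)s - det A, where Mii is the 2×2 principal minor of A obtained by deleting row i and column i.
tr A = (-5) + 3 + (-7) = -9; M11 = 3·(-7) - 12·(-2) = -21 - (-24) = 3; M22 = (-5)·(-7) - 0·0 = 35 - 0 = 35; M33 = (-5)·3 - 0·(-8) = -15 - 0 = -15; sum of minors = 23.
det A = (-5)·(3·(-7) - 12·(-2)) - 0·((-8)·(-7) - 12·0) + 0·((-8)·(-2) - 3·0) = (-5)·3 - 0·56 + 0·16 = -15.
So p(s) = det(sI - A) = s^3 + 9s^2 + 23s + 15.
Rational-root test: any integer root divides 15. Testing small divisors, s = -1 works: p(-1) = -1 + 9 + (-23) + 15 = 0, so (s + 1) is a factor.
Dividing, p(s) = (s + 1)(s^2 + 8s + 15).
Factor s^2 + 8s + 15: two numbers with sum -8 and product 15 are -3 and -5, so s^2 + 8s + 15 = (s + 3)(s + 5).
Hence p(s) = (s + 1) (s + 3) (s + 5), with roots -5, -3, -1.
The eigenvalues -5, -3, -1 are distinct and real, so A is diagonalisable and x(t) = e^{At} x(0) = V diag(e^{λ_i t}) V^{-1} x(0), where the columns of V are the eigenvectors.
λ = -5: A - (-5)I = [[0, 0, 0], [-8, 8, 12], [0, -2, -2]]. v must be orthogonal to every row; (row 2) × (row 3) = [8, -16, 16], so take v_1 = [1, -2, 2]^T.
λ = -3: A - (-3)I = [[-2, 0, 0], [-8, 6, 12], [0, -2, -4]]. v must be orthogonal to every row; (row 1) × (row 2) = [0, 24, -12], so take v_2 = [0, -2, 1]^T.
λ = -1: A - (-1)I = [[-4, 0, 0], [-8, 4, 12], [0, -2, -6]]. v must be orthogonal to every row; (row 1) × (row 2) = [0, 48, -16], so take v_3 = [0, 3, -1]^T.
V = [v_1 v_2 v_3] = [[1, 0, 0], [-2, -2, 3], [2, 1, -1]] has det V = -1, so V^{-1} = adj(V)/det V = [[1, 0, 0], [-4, 1, 3], [-2, 1, 2]].
Modal coordinates z(0) = V^{-1} x(0): 1·(-1) + 0·0 + 0·2 = -1; (-4)·(-1) + 1·0 + 3·2 = 10; (-2)·(-1) + 1·0 + 2·2 = 6; so z(0) = [-1, 10, 6]^T.
x_2(t) = Σ_i (v_i)_2 · z_i(0) · e^{λ_i t} (row 2 of V times the modal terms).
x_2(0.4) = (-2)·(-1)·e^{-5·0.4} + (-2)·10·e^{-3·0.4} + 3·6·e^{-1·0.4} = 2·0.13533528 + (-20)·0.30119421 + 18·0.67032005 = 6.3125.

6.3125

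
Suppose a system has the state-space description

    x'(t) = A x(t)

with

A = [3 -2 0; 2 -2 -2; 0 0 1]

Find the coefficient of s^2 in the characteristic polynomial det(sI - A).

Expand det(sI - A) for the 3×3 matrix.
p(s) = s^3 - 2s^2 - s + 2.
(Check: constant term = det(-A) = (-1)^3 det A = 2; coefficient of s^2 = -tr A = -2.)
The coefficient of s^2 is -2.

-2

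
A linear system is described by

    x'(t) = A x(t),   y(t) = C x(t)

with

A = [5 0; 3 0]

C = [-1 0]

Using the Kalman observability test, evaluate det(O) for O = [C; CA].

0

CA = [[-5, 0]]
Observability matrix O = [C; CA] = [[-1, 0], [-5, 0]]
det(O) = (-1)·0 - 0·(-5) = 0 - 0 = 0
Since det(O) = 0, rank(O) < 2 and the system is not completely observable.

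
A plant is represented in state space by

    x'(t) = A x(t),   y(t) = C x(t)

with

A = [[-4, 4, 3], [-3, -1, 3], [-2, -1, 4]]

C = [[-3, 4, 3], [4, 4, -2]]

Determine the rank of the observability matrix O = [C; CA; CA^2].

3

CA = [[-6, -19, 15], [-24, 14, 16]]
CA^2 = [[51, -20, -15], [22, -126, 34]]
Observability matrix O = [C; CA; CA^2] = [[-3, 4, 3], [4, 4, -2], [-6, -19, 15], [-24, 14, 16], [51, -20, -15], [22, -126, 34]]
Take the 3×3 submatrix of O formed by rows 1, 2, 3: [[-3, 4, 3], [4, 4, -2], [-6, -19, 15]]. Its determinant is (-3)·(4·15 - (-2)·(-19)) - 4·(4·15 - (-2)·(-6)) + 3·(4·(-19) - 4·(-6)) = (-3)·22 - 4·48 + 3·(-52) = -414 ≠ 0.
So rank(O) ≥ 3; since O has 3 columns, rank(O) = 3.
rank(O) = 3 = n, so the pair (A, C) is completely observable.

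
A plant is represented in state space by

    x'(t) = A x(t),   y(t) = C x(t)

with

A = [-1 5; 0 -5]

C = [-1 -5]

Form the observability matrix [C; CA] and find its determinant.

CA = [[1, 20]]
Observability matrix O = [C; CA] = [[-1, -5], [1, 20]]
det(O) = (-1)·20 - (-5)·1 = -20 - (-5) = -15
Since det(O) ≠ 0, rank(O) = 2 and the system is completely observable.

-15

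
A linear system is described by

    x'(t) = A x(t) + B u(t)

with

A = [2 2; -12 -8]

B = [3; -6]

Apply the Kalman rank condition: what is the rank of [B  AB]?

AB = [[-6], [12]]
Controllability matrix C = [B  AB] = [[3, -6], [-6, 12]]
Every column of C is a scalar multiple of column 1 = [3, -6] (multipliers 1, -2), so the columns span a one-dimensional space.
C ≠ 0, hence rank(C) = 1.
rank(C) = 1 < n = 2, so the pair (A, B) is not completely controllable.

1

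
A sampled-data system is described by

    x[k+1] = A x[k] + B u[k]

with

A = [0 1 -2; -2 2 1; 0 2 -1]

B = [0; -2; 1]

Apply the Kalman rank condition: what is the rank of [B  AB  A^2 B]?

3

AB = [[-4], [-3], [-5]]
A^2B = [[7], [-3], [-1]]
Controllability matrix C = [B  AB  A^2B] = [[0, -4, 7], [-2, -3, -3], [1, -5, -1]]
det(C) = 0·((-3)·(-1) - (-3)·(-5)) - (-4)·((-2)·(-1) - (-3)·1) + 7·((-2)·(-5) - (-3)·1) = 0·(-12) - (-4)·5 + 7·13 = 111 ≠ 0, so rank(C) = 3.
rank(C) = 3 = n, so the pair (A, B) is completely controllable.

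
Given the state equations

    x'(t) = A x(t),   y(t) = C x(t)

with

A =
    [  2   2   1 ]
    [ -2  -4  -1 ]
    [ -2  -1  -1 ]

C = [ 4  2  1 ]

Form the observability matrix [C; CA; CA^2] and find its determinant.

CA = [[2, -1, 1]]
CA^2 = [[4, 7, 2]]
Observability matrix O = [C; CA; CA^2] = [[4, 2, 1], [2, -1, 1], [4, 7, 2]]
Expanding along the first row, det(O) = 4·((-1)·2 - 1·7) - 2·(2·2 - 1·4) + 1·(2·7 - (-1)·4) = 4·(-9) - 2·0 + 1·18 = -18
Since det(O) ≠ 0, rank(O) = 3 and the system is completely observable.

-18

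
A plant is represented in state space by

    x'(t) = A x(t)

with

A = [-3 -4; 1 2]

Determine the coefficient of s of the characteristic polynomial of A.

For a 2×2 matrix, det(sI - A) = s^2 - (tr A)s + det A.
tr A = -1, det A = -2.
So p(s) = s^2 + s - 2.
The coefficient of s is 1.

1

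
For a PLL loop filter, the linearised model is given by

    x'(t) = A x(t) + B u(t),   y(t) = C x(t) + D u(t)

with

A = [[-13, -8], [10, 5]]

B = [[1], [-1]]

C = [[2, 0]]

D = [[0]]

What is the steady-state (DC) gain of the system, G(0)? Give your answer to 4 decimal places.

0.4000

G(0) = C(-A)^{-1}B + D = -C A^{-1} B + D.
det A = 15, so A^{-1} = (1/15)·adj(A) = [[1/3, 8/15], [-2/3, -13/15]]
A^{-1} B = [-1/5, 1/5]^T
C A^{-1} B = -2/5
G(0) = D - C A^{-1} B = 0 - (-2/5) = 2/5 ≈ 0.4000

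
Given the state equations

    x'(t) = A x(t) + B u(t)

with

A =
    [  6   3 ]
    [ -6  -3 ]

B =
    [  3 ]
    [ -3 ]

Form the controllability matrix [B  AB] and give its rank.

AB = [[9], [-9]]
Controllability matrix C = [B  AB] = [[3, 9], [-3, -9]]
Every column of C is a scalar multiple of column 1 = [3, -3] (multipliers 1, 3), so the columns span a one-dimensional space.
C ≠ 0, hence rank(C) = 1.
rank(C) = 1 < n = 2, so the pair (A, B) is not completely controllable.

1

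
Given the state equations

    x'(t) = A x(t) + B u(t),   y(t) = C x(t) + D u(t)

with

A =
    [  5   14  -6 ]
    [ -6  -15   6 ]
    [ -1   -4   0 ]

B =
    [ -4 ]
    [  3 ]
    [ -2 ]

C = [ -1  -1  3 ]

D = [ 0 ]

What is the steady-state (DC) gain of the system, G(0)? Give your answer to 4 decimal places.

G(0) = C(-A)^{-1}B + D = -C A^{-1} B + D.
det A = -18, so A^{-1} = (1/-18)·adj(A) = [[-4/3, -4/3, 1/3], [1/3, 1/3, -1/3], [-1/2, -1/3, -1/2]]
A^{-1} B = [2/3, 1/3, 2]^T
C A^{-1} B = 5
G(0) = D - C A^{-1} B = 0 - (5) = -5

-5.0000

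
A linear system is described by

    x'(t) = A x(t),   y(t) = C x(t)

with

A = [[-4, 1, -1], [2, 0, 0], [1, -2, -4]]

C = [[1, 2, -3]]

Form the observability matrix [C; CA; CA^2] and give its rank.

CA = [[-3, 7, 11]]
CA^2 = [[37, -25, -41]]
Observability matrix O = [C; CA; CA^2] = [[1, 2, -3], [-3, 7, 11], [37, -25, -41]]
det(O) = 1·(7·(-41) - 11·(-25)) - 2·((-3)·(-41) - 11·37) + (-3)·((-3)·(-25) - 7·37) = 1·(-12) - 2·(-284) + (-3)·(-184) = 1108 ≠ 0, so rank(O) = 3.
rank(O) = 3 = n, so the pair (A, C) is completely observable.

3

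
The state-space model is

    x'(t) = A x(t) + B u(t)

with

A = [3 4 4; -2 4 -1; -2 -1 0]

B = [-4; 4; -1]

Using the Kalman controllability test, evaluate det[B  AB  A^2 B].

AB = [[0], [25], [4]]
A^2B = [[116], [96], [-25]]
Controllability matrix C = [B  AB  A^2B] = [[-4, 0, 116], [4, 25, 96], [-1, 4, -25]]
Expanding along the first row, det(C) = (-4)·(25·(-25) - 96·4) - 0·(4·(-25) - 96·(-1)) + 116·(4·4 - 25·(-1)) = (-4)·(-1009) - 0·(-4) + 116·41 = 8792
Since det(C) ≠ 0, rank(C) = 3 and the system is completely controllable.

8792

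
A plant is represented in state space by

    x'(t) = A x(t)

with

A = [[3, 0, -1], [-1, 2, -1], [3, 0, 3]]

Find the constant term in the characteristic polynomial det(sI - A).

-24

Expand det(sI - A) for the 3×3 matrix.
p(s) = s^3 - 8s^2 + 24s - 24.
(Check: constant term = det(-A) = (-1)^3 det A = -24; coefficient of s^2 = -tr A = -8.)
The constant term is -24.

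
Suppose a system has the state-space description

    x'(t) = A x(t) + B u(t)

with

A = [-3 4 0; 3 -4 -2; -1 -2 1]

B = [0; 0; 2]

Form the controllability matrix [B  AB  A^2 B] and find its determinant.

-128

AB = [[0], [-4], [2]]
A^2B = [[-16], [12], [10]]
Controllability matrix C = [B  AB  A^2B] = [[0, 0, -16], [0, -4, 12], [2, 2, 10]]
Expanding along the first row, det(C) = 0·((-4)·10 - 12·2) - 0·(0·10 - 12·2) + (-16)·(0·2 - (-4)·2) = 0·(-64) - 0·(-24) + (-16)·8 = -128
Since det(C) ≠ 0, rank(C) = 3 and the system is completely controllable.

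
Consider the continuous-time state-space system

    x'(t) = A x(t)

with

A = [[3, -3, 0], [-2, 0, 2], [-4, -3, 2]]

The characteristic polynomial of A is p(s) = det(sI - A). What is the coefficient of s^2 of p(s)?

-5

Expand det(sI - A) for the 3×3 matrix.
p(s) = s^3 - 5s^2 + 6s - 30.
(Check: constant term = det(-A) = (-1)^3 det A = -30; coefficient of s^2 = -tr A = -5.)
The coefficient of s^2 is -5.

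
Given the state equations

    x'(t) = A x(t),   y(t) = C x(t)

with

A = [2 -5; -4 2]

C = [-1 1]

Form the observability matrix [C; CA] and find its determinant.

-1

CA = [[-6, 7]]
Observability matrix O = [C; CA] = [[-1, 1], [-6, 7]]
det(O) = (-1)·7 - 1·(-6) = -7 - (-6) = -1
Since det(O) ≠ 0, rank(O) = 2 and the system is completely observable.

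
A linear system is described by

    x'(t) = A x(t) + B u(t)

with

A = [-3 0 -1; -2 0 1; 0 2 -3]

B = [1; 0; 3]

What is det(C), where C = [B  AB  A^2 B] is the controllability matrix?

AB = [[-6], [1], [-9]]
A^2B = [[27], [3], [29]]
Controllability matrix C = [B  AB  A^2B] = [[1, -6, 27], [0, 1, 3], [3, -9, 29]]
Expanding along the first row, det(C) = 1·(1·29 - 3·(-9)) - (-6)·(0·29 - 3·3) + 27·(0·(-9) - 1·3) = 1·56 - (-6)·(-9) + 27·(-3) = -79
Since det(C) ≠ 0, rank(C) = 3 and the system is completely controllable.

-79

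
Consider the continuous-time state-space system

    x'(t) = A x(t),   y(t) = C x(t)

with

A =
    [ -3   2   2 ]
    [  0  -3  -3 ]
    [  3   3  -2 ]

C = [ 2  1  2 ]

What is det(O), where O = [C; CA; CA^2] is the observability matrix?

CA = [[0, 7, -3]]
CA^2 = [[-9, -30, -15]]
Observability matrix O = [C; CA; CA^2] = [[2, 1, 2], [0, 7, -3], [-9, -30, -15]]
Expanding along the first row, det(O) = 2·(7·(-15) - (-3)·(-30)) - 1·(0·(-15) - (-3)·(-9)) + 2·(0·(-30) - 7·(-9)) = 2·(-195) - 1·(-27) + 2·63 = -237
Since det(O) ≠ 0, rank(O) = 3 and the system is completely observable.

-237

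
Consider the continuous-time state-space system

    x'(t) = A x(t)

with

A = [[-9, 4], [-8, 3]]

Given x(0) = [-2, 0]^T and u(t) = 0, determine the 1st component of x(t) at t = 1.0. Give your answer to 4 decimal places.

0.7088

det(sI - A) = s^2 - (tr A)s + det A, with tr A = (-9) + 3 = -6 and det A = (-9)·3 - 4·(-8) = -27 - (-32) = 5.
So p(s) = det(sI - A) = s^2 + 6s + 5.
Factor s^2 + 6s + 5: two numbers with sum -6 and product 5 are -1 and -5, so s^2 + 6s + 5 = (s + 1)(s + 5).
Hence p(s) = (s + 1) (s + 5), with roots -5, -1.
The eigenvalues -5, -1 are distinct and real, so A is diagonalisable and x(t) = e^{At} x(0) = V diag(e^{λ_i t}) V^{-1} x(0), where the columns of V are the eigenvectors.
λ = -5: A - (-5)I = [[-4, 4], [-8, 8]]. Row 1 gives (-4)·v1 + 4·v2 = 0, so take v_1 = [-1, -1]^T.
λ = -1: A - (-1)I = [[-8, 4], [-8, 4]]. Row 1 gives (-8)·v1 + 4·v2 = 0, so take v_2 = [1, 2]^T.
V = [v_1 v_2] = [[-1, 1], [-1, 2]] has det V = -1, so V^{-1} = adj(V)/det V = [[-2, 1], [-1, 1]].
Modal coordinates z(0) = V^{-1} x(0): (-2)·(-2) + 1·0 = 4; (-1)·(-2) + 1·0 = 2; so z(0) = [4, 2]^T.
x_1(t) = Σ_i (v_i)_1 · z_i(0) · e^{λ_i t} (row 1 of V times the modal terms).
x_1(1.0) = (-1)·4·e^{-5·1.0} + 1·2·e^{-1·1.0} = (-4)·0.006738 + 2·0.367879 = 0.7088.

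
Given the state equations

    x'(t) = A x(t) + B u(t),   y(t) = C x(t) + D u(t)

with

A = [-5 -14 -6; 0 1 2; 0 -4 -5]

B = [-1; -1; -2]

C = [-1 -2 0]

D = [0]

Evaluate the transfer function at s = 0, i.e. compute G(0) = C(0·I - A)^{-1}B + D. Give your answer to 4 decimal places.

G(0) = C(-A)^{-1}B + D = -C A^{-1} B + D.
det A = -15, so A^{-1} = (1/-15)·adj(A) = [[-1/5, 46/15, 22/15], [0, -5/3, -2/3], [0, 4/3, 1/3]]
A^{-1} B = [-29/5, 3, -2]^T
C A^{-1} B = -1/5
G(0) = D - C A^{-1} B = 0 - (-1/5) = 1/5 ≈ 0.2000

0.2000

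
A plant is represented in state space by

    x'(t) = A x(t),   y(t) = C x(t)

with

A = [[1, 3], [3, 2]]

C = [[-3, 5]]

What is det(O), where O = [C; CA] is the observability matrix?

-63

CA = [[12, 1]]
Observability matrix O = [C; CA] = [[-3, 5], [12, 1]]
det(O) = (-3)·1 - 5·12 = -3 - 60 = -63
Since det(O) ≠ 0, rank(O) = 2 and the system is completely observable.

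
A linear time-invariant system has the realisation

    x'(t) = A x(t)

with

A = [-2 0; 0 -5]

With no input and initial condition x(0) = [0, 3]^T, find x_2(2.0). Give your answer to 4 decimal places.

0.0001

det(sI - A) = s^2 - (tr A)s + det A, with tr A = (-2) + (-5) = -7 and det A = (-2)·(-5) - 0·0 = 10 - 0 = 10.
So p(s) = det(sI - A) = s^2 + 7s + 10.
Factor s^2 + 7s + 10: two numbers with sum -7 and product 10 are -2 and -5, so s^2 + 7s + 10 = (s + 2)(s + 5).
Hence p(s) = (s + 2) (s + 5), with roots -5, -2.
The eigenvalues -5, -2 are distinct and real, so A is diagonalisable and x(t) = e^{At} x(0) = V diag(e^{λ_i t}) V^{-1} x(0), where the columns of V are the eigenvectors.
λ = -5: A - (-5)I = [[3, 0], [0, 0]]. Row 1 gives 3·v1 + 0·v2 = 0, so take v_1 = [0, -1]^T.
λ = -2: A - (-2)I = [[0, 0], [0, -3]]. Row 2 gives 0·v1 + (-3)·v2 = 0, so take v_2 = [1, 0]^T.
V = [v_1 v_2] = [[0, 1], [-1, 0]] has det V = 1, so V^{-1} = adj(V)/det V = [[0, -1], [1, 0]].
Modal coordinates z(0) = V^{-1} x(0): 0·0 + (-1)·3 = -3; 1·0 + 0·3 = 0; so z(0) = [-3, 0]^T.
x_2(t) = Σ_i (v_i)_2 · z_i(0) · e^{λ_i t} (row 2 of V times the modal terms).
x_2(2.0) = (-1)·(-3)·e^{-5·2.0} + 0·0·e^{-2·2.0} = 3·0.000045 + 0·0.018316 = 0.0001.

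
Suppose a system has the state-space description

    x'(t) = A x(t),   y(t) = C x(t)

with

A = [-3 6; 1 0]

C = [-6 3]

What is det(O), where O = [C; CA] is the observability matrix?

153

CA = [[21, -36]]
Observability matrix O = [C; CA] = [[-6, 3], [21, -36]]
det(O) = (-6)·(-36) - 3·21 = 216 - 63 = 153
Since det(O) ≠ 0, rank(O) = 2 and the system is completely observable.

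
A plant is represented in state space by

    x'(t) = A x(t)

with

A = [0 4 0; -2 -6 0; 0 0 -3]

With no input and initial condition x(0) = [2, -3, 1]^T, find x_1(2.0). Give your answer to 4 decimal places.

det(sI - A) = s^3 - (tr A)s^2 + (M11 + M22 + M33)s - det A, where Mii is the 2×2 principal minor of A obtained by deleting row i and column i.
tr A = 0 + (-6) + (-3) = -9; M11 = (-6)·(-3) - 0·0 = 18 - 0 = 18; M22 = 0·(-3) - 0·0 = 0 - 0 = 0; M33 = 0·(-6) - 4·(-2) = 0 - (-8) = 8; sum of minors = 26.
det A = 0·((-6)·(-3) - 0·0) - 4·((-2)·(-3) - 0·0) + 0·((-2)·0 - (-6)·0) = 0·18 - 4·6 + 0·0 = -24.
So p(s) = det(sI - A) = s^3 + 9s^2 + 26s + 24.
Rational-root test: any integer root divides 24. Testing small divisors, s = -2 works: p(-2) = -8 + 36 + (-52) + 24 = 0, so (s + 2) is a factor.
Dividing, p(s) = (s + 2)(s^2 + 7s + 12).
Factor s^2 + 7s + 12: two numbers with sum -7 and product 12 are -3 and -4, so s^2 + 7s + 12 = (s + 3)(s + 4).
Hence p(s) = (s + 2) (s + 3) (s + 4), with roots -4, -3, -2.
The eigenvalues -4, -3, -2 are distinct and real, so A is diagonalisable and x(t) = e^{At} x(0) = V diag(e^{λ_i t}) V^{-1} x(0), where the columns of V are the eigenvectors.
λ = -4: A - (-4)I = [[4, 4, 0], [-2, -2, 0], [0, 0, 1]]. v must be orthogonal to every row; (row 1) × (row 3) = [4, -4, 0], so take v_1 = [-1, 1, 0]^T.
λ = -3: A - (-3)I = [[3, 4, 0], [-2, -3, 0], [0, 0, 0]]. v must be orthogonal to every row; (row 1) × (row 2) = [0, 0, -1], so take v_2 = [0, 0, 1]^T.
λ = -2: A - (-2)I = [[2, 4, 0], [-2, -4, 0], [0, 0, -1]]. v must be orthogonal to every row; (row 1) × (row 3) = [-4, 2, 0], so take v_3 = [-2, 1, 0]^T.
V = [v_1 v_2 v_3] = [[-1, 0, -2], [1, 0, 1], [0, 1, 0]] has det V = -1, so V^{-1} = adj(V)/det V = [[1, 2, 0], [0, 0, 1], [-1, -1, 0]].
Modal coordinates z(0) = V^{-1} x(0): 1·2 + 2·(-3) + 0·1 = -4; 0·2 + 0·(-3) + 1·1 = 1; (-1)·2 + (-1)·(-3) + 0·1 = 1; so z(0) = [-4, 1, 1]^T.
x_1(t) = Σ_i (v_i)_1 · z_i(0) · e^{λ_i t} (row 1 of V times the modal terms).
x_1(2.0) = (-1)·(-4)·e^{-4·2.0} + 0·1·e^{-3·2.0} + (-2)·1·e^{-2·2.0} = 4·0.000335 + 0·0.002479 + (-2)·0.018316 = -0.0353.

-0.0353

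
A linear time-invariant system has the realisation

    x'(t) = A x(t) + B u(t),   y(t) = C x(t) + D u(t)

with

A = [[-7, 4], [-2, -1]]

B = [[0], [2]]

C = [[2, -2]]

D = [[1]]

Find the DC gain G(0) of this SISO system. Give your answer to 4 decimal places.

G(0) = C(-A)^{-1}B + D = -C A^{-1} B + D.
det A = 15, so A^{-1} = (1/15)·adj(A) = [[-1/15, -4/15], [2/15, -7/15]]
A^{-1} B = [-8/15, -14/15]^T
C A^{-1} B = 4/5
G(0) = D - C A^{-1} B = 1 - (4/5) = 1/5 ≈ 0.2000

0.2000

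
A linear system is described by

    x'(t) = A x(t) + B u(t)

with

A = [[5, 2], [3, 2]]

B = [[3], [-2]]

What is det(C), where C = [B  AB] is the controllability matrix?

AB = [[11], [5]]
Controllability matrix C = [B  AB] = [[3, 11], [-2, 5]]
det(C) = 3·5 - 11·(-2) = 15 - (-22) = 37
Since det(C) ≠ 0, rank(C) = 2 and the system is completely controllable.

37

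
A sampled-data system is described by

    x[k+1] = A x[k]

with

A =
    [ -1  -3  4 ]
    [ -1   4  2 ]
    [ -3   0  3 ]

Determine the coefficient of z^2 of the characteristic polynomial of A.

-6

Expand det(zI - A) for the 3×3 matrix.
p(z) = z^3 - 6z^2 + 14z - 45.
(Check: constant term = det(-A) = (-1)^3 det A = -45; coefficient of z^2 = -tr A = -6.)
The coefficient of z^2 is -6.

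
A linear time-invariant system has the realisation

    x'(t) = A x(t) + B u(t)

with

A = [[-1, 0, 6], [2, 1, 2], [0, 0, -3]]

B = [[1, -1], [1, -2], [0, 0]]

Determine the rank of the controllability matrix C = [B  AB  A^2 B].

AB = [[-1, 1], [3, -4], [0, 0]]
A^2B = [[1, -1], [1, -2], [0, 0]]
Controllability matrix C = [B  AB  A^2B] = [[1, -1, -1, 1, 1, -1], [1, -2, 3, -4, 1, -2], [0, 0, 0, 0, 0, 0]]
Row 3 of C is identically zero, so rank(C) ≤ 2.
The 2×2 minor from rows 1, 2, columns 1, 2 is 1·(-2) - (-1)·1 = -2 - (-1) = -1 ≠ 0, so rank(C) = 2.
rank(C) = 2 < n = 3, so the pair (A, B) is not completely controllable.

2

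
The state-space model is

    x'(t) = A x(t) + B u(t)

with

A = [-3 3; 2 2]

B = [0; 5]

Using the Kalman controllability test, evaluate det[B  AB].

AB = [[15], [10]]
Controllability matrix C = [B  AB] = [[0, 15], [5, 10]]
det(C) = 0·10 - 15·5 = 0 - 75 = -75
Since det(C) ≠ 0, rank(C) = 2 and the system is completely controllable.

-75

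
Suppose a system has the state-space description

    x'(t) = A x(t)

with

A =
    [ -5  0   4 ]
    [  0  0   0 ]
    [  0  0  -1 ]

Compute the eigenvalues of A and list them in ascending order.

det(sI - A) = s^3 - (tr A)s^2 + (M11 + M22 + M33)s - det A, where Mii is the 2×2 principal minor of A obtained by deleting row i and column i.
tr A = (-5) + 0 + (-1) = -6; M11 = 0·(-1) - 0·0 = 0 - 0 = 0; M22 = (-5)·(-1) - 4·0 = 5 - 0 = 5; M33 = (-5)·0 - 0·0 = 0 - 0 = 0; sum of minors = 5.
det A = (-5)·(0·(-1) - 0·0) - 0·(0·(-1) - 0·0) + 4·(0·0 - 0·0) = (-5)·0 - 0·0 + 4·0 = 0.
So p(s) = det(sI - A) = s^3 + 6s^2 + 5s.
The constant term is 0, so p(s) = s(s^2 + 6s + 5).
Factor s^2 + 6s + 5: two numbers with sum -6 and product 5 are -1 and -5, so s^2 + 6s + 5 = (s + 1)(s + 5).
Hence p(s) = s (s + 1) (s + 5), with roots -5, -1, 0.
At least one eigenvalue has non-negative real part, so the system is not asymptotically stable.

-5, -1, 0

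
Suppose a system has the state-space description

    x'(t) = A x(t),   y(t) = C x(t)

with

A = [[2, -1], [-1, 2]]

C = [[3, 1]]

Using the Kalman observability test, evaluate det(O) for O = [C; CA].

CA = [[5, -1]]
Observability matrix O = [C; CA] = [[3, 1], [5, -1]]
det(O) = 3·(-1) - 1·5 = -3 - 5 = -8
Since det(O) ≠ 0, rank(O) = 2 and the system is completely observable.

-8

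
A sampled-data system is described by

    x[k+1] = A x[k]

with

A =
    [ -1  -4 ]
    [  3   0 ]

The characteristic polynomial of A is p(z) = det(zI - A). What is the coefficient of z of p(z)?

For a 2×2 matrix, det(zI - A) = z^2 - (tr A)z + det A.
tr A = -1, det A = 12.
So p(z) = z^2 + z + 12.
The coefficient of z is 1.

1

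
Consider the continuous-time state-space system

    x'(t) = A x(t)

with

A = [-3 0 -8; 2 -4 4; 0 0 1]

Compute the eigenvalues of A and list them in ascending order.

det(sI - A) = s^3 - (tr A)s^2 + (M11 + M22 + M33)s - det A, where Mii is the 2×2 principal minor of A obtained by deleting row i and column i.
tr A = (-3) + (-4) + 1 = -6; M11 = (-4)·1 - 4·0 = -4 - 0 = -4; M22 = (-3)·1 - (-8)·0 = -3 - 0 = -3; M33 = (-3)·(-4) - 0·2 = 12 - 0 = 12; sum of minors = 5.
det A = (-3)·((-4)·1 - 4·0) - 0·(2·1 - 4·0) + (-8)·(2·0 - (-4)·0) = (-3)·(-4) - 0·2 + (-8)·0 = 12.
So p(s) = det(sI - A) = s^3 + 6s^2 + 5s - 12.
Rational-root test: any integer root divides -12. Testing small divisors, s = 1 works: p(1) = 1 + 6 + 5 + (-12) = 0, so (s - 1) is a factor.
Dividing, p(s) = (s - 1)(s^2 + 7s + 12).
Factor s^2 + 7s + 12: two numbers with sum -7 and product 12 are -3 and -4, so s^2 + 7s + 12 = (s + 3)(s + 4).
Hence p(s) = (s - 1) (s + 3) (s + 4), with roots -4, -3, 1.
At least one eigenvalue has non-negative real part, so the system is not asymptotically stable.

-4, -3, 1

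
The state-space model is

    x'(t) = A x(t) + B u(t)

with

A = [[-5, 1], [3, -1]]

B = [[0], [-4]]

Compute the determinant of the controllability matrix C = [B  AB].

-16

AB = [[-4], [4]]
Controllability matrix C = [B  AB] = [[0, -4], [-4, 4]]
det(C) = 0·4 - (-4)·(-4) = 0 - 16 = -16
Since det(C) ≠ 0, rank(C) = 2 and the system is completely controllable.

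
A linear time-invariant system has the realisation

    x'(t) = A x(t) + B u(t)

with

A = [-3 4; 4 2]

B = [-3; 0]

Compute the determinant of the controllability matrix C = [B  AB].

36

AB = [[9], [-12]]
Controllability matrix C = [B  AB] = [[-3, 9], [0, -12]]
det(C) = (-3)·(-12) - 9·0 = 36 - 0 = 36
Since det(C) ≠ 0, rank(C) = 2 and the system is completely controllable.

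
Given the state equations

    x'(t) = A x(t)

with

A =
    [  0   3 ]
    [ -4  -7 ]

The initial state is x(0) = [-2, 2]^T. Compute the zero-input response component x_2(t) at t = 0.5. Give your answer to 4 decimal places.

0.4463

det(sI - A) = s^2 - (tr A)s + det A, with tr A = 0 + (-7) = -7 and det A = 0·(-7) - 3·(-4) = 0 - (-12) = 12.
So p(s) = det(sI - A) = s^2 + 7s + 12.
Factor s^2 + 7s + 12: two numbers with sum -7 and product 12 are -3 and -4, so s^2 + 7s + 12 = (s + 3)(s + 4).
Hence p(s) = (s + 3) (s + 4), with roots -4, -3.
The eigenvalues -4, -3 are distinct and real, so A is diagonalisable and x(t) = e^{At} x(0) = V diag(e^{λ_i t}) V^{-1} x(0), where the columns of V are the eigenvectors.
λ = -4: A - (-4)I = [[4, 3], [-4, -3]]. Row 1 gives 4·v1 + 3·v2 = 0, so take v_1 = [-3, 4]^T.
λ = -3: A - (-3)I = [[3, 3], [-4, -4]]. Row 1 gives 3·v1 + 3·v2 = 0, so take v_2 = [-1, 1]^T.
V = [v_1 v_2] = [[-3, -1], [4, 1]] has det V = 1, so V^{-1} = adj(V)/det V = [[1, 1], [-4, -3]].
Modal coordinates z(0) = V^{-1} x(0): 1·(-2) + 1·2 = 0; (-4)·(-2) + (-3)·2 = 2; so z(0) = [0, 2]^T.
x_2(t) = Σ_i (v_i)_2 · z_i(0) · e^{λ_i t} (row 2 of V times the modal terms).
x_2(0.5) = 4·0·e^{-4·0.5} + 1·2·e^{-3·0.5} = 0·0.135335 + 2·0.223130 = 0.4463.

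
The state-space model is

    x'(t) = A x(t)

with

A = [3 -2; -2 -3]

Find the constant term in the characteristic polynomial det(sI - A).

For a 2×2 matrix, det(sI - A) = s^2 - (tr A)s + det A.
tr A = 0, det A = -13.
So p(s) = s^2 - 13.
The constant term is -13.

-13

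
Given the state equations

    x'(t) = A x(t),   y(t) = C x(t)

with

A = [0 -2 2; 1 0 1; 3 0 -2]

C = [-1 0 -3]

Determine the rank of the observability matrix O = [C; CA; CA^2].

3

CA = [[-9, 2, 4]]
CA^2 = [[14, 18, -24]]
Observability matrix O = [C; CA; CA^2] = [[-1, 0, -3], [-9, 2, 4], [14, 18, -24]]
det(O) = (-1)·(2·(-24) - 4·18) - 0·((-9)·(-24) - 4·14) + (-3)·((-9)·18 - 2·14) = (-1)·(-120) - 0·160 + (-3)·(-190) = 690 ≠ 0, so rank(O) = 3.
rank(O) = 3 = n, so the pair (A, C) is completely observable.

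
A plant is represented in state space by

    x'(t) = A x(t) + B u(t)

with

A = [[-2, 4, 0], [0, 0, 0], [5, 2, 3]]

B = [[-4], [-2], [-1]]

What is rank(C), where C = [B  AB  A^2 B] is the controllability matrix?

AB = [[0], [0], [-27]]
A^2B = [[0], [0], [-81]]
Controllability matrix C = [B  AB  A^2B] = [[-4, 0, 0], [-2, 0, 0], [-1, -27, -81]]
The rows r1, r2, r3 of C are linearly dependent: -r1 + 2·r2 = 0 (check each entry), so rank(C) ≤ 2.
The 2×2 minor from rows 1, 3, columns 1, 2 is (-4)·(-27) - 0·(-1) = 108 - 0 = 108 ≠ 0, so rank(C) = 2.
rank(C) = 2 < n = 3, so the pair (A, B) is not completely controllable.

2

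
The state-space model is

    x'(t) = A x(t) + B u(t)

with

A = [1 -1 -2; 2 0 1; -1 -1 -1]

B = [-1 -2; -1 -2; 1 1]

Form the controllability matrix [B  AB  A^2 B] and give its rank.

3

AB = [[-2, -2], [-1, -3], [1, 3]]
A^2B = [[-3, -5], [-3, -1], [2, 2]]
Controllability matrix C = [B  AB  A^2B] = [[-1, -2, -2, -2, -3, -5], [-1, -2, -1, -3, -3, -1], [1, 1, 1, 3, 2, 2]]
Take the 3×3 submatrix of C formed by columns 1, 2, 3: [[-1, -2, -2], [-1, -2, -1], [1, 1, 1]]. Its determinant is (-1)·((-2)·1 - (-1)·1) - (-2)·((-1)·1 - (-1)·1) + (-2)·((-1)·1 - (-2)·1) = (-1)·(-1) - (-2)·0 + (-2)·1 = -1 ≠ 0.
So rank(C) ≥ 3; since C has 3 rows, rank(C) = 3.
rank(C) = 3 = n, so the pair (A, B) is completely controllable.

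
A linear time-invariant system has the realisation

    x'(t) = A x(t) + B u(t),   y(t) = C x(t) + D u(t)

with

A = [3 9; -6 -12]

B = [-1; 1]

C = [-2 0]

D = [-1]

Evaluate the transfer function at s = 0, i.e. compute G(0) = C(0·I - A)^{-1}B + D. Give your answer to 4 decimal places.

-0.6667

G(0) = C(-A)^{-1}B + D = -C A^{-1} B + D.
det A = 18, so A^{-1} = (1/18)·adj(A) = [[-2/3, -1/2], [1/3, 1/6]]
A^{-1} B = [1/6, -1/6]^T
C A^{-1} B = -1/3
G(0) = D - C A^{-1} B = -1 - (-1/3) = -2/3 ≈ -0.6667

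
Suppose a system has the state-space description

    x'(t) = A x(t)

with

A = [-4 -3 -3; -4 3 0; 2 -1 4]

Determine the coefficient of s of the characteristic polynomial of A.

-22

Expand det(sI - A) for the 3×3 matrix.
p(s) = s^3 - 3s^2 - 22s + 90.
(Check: constant term = det(-A) = (-1)^3 det A = 90; coefficient of s^2 = -tr A = -3.)
The coefficient of s is -22.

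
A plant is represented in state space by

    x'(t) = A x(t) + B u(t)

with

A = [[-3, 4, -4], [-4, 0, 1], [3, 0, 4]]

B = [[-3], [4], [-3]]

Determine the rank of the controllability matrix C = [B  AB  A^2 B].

AB = [[37], [9], [-21]]
A^2B = [[9], [-169], [27]]
Controllability matrix C = [B  AB  A^2B] = [[-3, 37, 9], [4, 9, -169], [-3, -21, 27]]
det(C) = (-3)·(9·27 - (-169)·(-21)) - 37·(4·27 - (-169)·(-3)) + 9·(4·(-21) - 9·(-3)) = (-3)·(-3306) - 37·(-399) + 9·(-57) = 24168 ≠ 0, so rank(C) = 3.
rank(C) = 3 = n, so the pair (A, B) is completely controllable.

3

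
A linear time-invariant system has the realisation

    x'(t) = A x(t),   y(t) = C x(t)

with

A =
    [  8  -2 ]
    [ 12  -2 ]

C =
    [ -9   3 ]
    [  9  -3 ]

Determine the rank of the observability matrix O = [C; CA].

CA = [[-36, 12], [36, -12]]
Observability matrix O = [C; CA] = [[-9, 3], [9, -3], [-36, 12], [36, -12]]
Every row of O is a scalar multiple of row 1 = [-9, 3] (multipliers 1, -1, 4, -4), so the rows span a one-dimensional space.
O ≠ 0, hence rank(O) = 1.
rank(O) = 1 < n = 2, so the pair (A, C) is not completely observable.

1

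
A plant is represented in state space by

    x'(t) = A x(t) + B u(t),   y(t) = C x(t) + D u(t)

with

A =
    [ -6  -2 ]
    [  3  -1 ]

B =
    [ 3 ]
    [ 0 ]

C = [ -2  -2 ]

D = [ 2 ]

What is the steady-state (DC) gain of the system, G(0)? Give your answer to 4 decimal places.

G(0) = C(-A)^{-1}B + D = -C A^{-1} B + D.
det A = 12, so A^{-1} = (1/12)·adj(A) = [[-1/12, 1/6], [-1/4, -1/2]]
A^{-1} B = [-1/4, -3/4]^T
C A^{-1} B = 2
G(0) = D - C A^{-1} B = 2 - (2) = 0

0.0000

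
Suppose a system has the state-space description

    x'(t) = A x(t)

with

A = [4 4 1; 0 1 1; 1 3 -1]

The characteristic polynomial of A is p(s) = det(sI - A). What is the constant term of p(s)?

Expand det(sI - A) for the 3×3 matrix.
p(s) = s^3 - 4s^2 - 5s + 13.
(Check: constant term = det(-A) = (-1)^3 det A = 13; coefficient of s^2 = -tr A = -4.)
The constant term is 13.

13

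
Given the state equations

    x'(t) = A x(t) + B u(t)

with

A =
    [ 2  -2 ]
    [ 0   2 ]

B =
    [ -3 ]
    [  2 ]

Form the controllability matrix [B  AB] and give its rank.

AB = [[-10], [4]]
Controllability matrix C = [B  AB] = [[-3, -10], [2, 4]]
det(C) = (-3)·4 - (-10)·2 = -12 - (-20) = 8 ≠ 0, so rank(C) = 2.
rank(C) = 2 = n, so the pair (A, B) is completely controllable.

2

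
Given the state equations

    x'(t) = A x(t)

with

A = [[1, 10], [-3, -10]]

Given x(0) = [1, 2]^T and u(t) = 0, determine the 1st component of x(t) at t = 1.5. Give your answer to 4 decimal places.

0.0506

det(sI - A) = s^2 - (tr A)s + det A, with tr A = 1 + (-10) = -9 and det A = 1·(-10) - 10·(-3) = -10 - (-30) = 20.
So p(s) = det(sI - A) = s^2 + 9s + 20.
Factor s^2 + 9s + 20: two numbers with sum -9 and product 20 are -4 and -5, so s^2 + 9s + 20 = (s + 4)(s + 5).
Hence p(s) = (s + 4) (s + 5), with roots -5, -4.
The eigenvalues -5, -4 are distinct and real, so A is diagonalisable and x(t) = e^{At} x(0) = V diag(e^{λ_i t}) V^{-1} x(0), where the columns of V are the eigenvectors.
λ = -5: A - (-5)I = [[6, 10], [-3, -5]]. Row 1 gives 6·v1 + 10·v2 = 0, so take v_1 = [-5, 3]^T.
λ = -4: A - (-4)I = [[5, 10], [-3, -6]]. Row 1 gives 5·v1 + 10·v2 = 0, so take v_2 = [2, -1]^T.
V = [v_1 v_2] = [[-5, 2], [3, -1]] has det V = -1, so V^{-1} = adj(V)/det V = [[1, 2], [3, 5]].
Modal coordinates z(0) = V^{-1} x(0): 1·1 + 2·2 = 5; 3·1 + 5·2 = 13; so z(0) = [5, 13]^T.
x_1(t) = Σ_i (v_i)_1 · z_i(0) · e^{λ_i t} (row 1 of V times the modal terms).
x_1(1.5) = (-5)·5·e^{-5·1.5} + 2·13·e^{-4·1.5} = (-25)·0.000553 + 26·0.002479 = 0.0506.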